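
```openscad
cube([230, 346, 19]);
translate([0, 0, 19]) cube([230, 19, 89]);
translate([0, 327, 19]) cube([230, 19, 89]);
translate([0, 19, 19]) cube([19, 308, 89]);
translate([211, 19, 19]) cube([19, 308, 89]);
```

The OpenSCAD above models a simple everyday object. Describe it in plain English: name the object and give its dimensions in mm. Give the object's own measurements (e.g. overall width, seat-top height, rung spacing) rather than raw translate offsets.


An open-topped rectangular box: outside dimensions 230×346×108 mm, with a uniform wall and base thickness of 19 mm. The base is a full 230×346 slab on the floor; four walls sit on top of the base. The front and back walls (the −y and +y sides) span the full width; the two side walls fit between them.


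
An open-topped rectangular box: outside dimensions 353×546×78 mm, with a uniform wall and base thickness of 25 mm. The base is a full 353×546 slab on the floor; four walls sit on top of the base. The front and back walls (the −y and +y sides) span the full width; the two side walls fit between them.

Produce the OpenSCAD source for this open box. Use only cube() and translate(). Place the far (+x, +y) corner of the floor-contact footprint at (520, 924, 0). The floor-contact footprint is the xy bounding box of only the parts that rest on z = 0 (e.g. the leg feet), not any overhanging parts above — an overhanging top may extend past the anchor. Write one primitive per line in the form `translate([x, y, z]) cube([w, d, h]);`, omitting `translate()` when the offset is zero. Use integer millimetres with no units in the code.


translate([167, 378, 0]) cube([353, 546, 25]);
translate([167, 378, 25]) cube([353, 25, 53]);
translate([167, 899, 25]) cube([353, 25, 53]);
translate([167, 403, 25]) cube([25, 496, 53]);
translate([495, 403, 25]) cube([25, 496, 53]);


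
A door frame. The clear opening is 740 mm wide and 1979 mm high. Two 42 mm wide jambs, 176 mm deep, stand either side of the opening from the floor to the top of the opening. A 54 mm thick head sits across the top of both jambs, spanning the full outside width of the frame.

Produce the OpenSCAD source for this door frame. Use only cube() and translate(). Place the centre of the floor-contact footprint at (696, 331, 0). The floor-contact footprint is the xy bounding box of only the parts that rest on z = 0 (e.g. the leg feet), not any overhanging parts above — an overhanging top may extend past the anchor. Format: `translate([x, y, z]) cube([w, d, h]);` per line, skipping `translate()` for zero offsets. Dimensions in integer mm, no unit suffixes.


translate([284, 243, 0]) cube([42, 176, 1979]);
translate([1066, 243, 0]) cube([42, 176, 1979]);
translate([284, 243, 1979]) cube([824, 176, 54]);


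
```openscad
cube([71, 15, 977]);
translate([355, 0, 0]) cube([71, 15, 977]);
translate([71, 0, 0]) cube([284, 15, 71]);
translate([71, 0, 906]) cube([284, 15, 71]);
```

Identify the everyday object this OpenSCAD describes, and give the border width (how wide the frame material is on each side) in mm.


A picture frame. The border width is 71 mm.

Four thin pieces enclosing a rectangular opening — a picture frame. The two full-height stiles are 977 mm tall; the top rail sits at z = 906 and is 71 mm tall, so the border above the opening is 977 − 906 = 71 mm, matching the stile x-width.


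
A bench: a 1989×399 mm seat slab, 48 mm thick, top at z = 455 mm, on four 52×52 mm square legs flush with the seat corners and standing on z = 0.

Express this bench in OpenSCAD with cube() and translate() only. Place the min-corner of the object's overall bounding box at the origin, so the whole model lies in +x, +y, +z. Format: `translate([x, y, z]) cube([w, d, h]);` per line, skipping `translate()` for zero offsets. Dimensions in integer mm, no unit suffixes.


translate([0, 0, 407]) cube([1989, 399, 48]);
cube([52, 52, 407]);
translate([0, 347, 0]) cube([52, 52, 407]);
translate([1937, 0, 0]) cube([52, 52, 407]);
translate([1937, 347, 0]) cube([52, 52, 407]);


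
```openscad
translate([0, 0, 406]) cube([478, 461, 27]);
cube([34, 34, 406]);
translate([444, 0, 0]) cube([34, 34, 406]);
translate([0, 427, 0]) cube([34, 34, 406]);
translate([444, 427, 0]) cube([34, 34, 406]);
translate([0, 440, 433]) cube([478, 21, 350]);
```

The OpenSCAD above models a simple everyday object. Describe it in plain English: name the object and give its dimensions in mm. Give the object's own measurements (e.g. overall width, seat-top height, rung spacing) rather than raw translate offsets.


A chair. The seat is a 478×461×27 mm slab with its top at z = 433 mm, on four 34×34 mm corner legs (flush with the seat edges, standing on z = 0). A flat backrest 21 mm thick, 350 mm tall, spans the full seat width and rises from the seat top along its +y edge, rear face flush with the rear of the seat.


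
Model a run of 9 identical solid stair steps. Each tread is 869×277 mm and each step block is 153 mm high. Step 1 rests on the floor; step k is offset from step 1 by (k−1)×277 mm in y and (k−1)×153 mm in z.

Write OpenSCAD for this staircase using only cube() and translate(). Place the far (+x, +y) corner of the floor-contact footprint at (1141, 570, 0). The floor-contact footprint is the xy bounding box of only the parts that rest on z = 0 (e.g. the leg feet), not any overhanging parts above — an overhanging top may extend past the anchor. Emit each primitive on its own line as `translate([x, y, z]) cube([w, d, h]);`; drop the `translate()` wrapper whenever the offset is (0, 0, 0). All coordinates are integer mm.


translate([272, 293, 0]) cube([869, 277, 153]);
translate([272, 570, 153]) cube([869, 277, 153]);
translate([272, 847, 306]) cube([869, 277, 153]);
translate([272, 1124, 459]) cube([869, 277, 153]);
translate([272, 1401, 612]) cube([869, 277, 153]);
translate([272, 1678, 765]) cube([869, 277, 153]);
translate([272, 1955, 918]) cube([869, 277, 153]);
translate([272, 2232, 1071]) cube([869, 277, 153]);
translate([272, 2509, 1224]) cube([869, 277, 153]);


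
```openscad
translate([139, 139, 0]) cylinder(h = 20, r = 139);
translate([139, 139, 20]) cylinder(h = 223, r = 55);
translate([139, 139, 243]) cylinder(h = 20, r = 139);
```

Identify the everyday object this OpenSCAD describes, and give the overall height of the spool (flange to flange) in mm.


A spool. The overall height is 263 mm.

Three coaxial cylinders, large–small–large — a spool. Two 20 mm flanges and a 223 mm core give 20 + 223 + 20 = 263 mm.


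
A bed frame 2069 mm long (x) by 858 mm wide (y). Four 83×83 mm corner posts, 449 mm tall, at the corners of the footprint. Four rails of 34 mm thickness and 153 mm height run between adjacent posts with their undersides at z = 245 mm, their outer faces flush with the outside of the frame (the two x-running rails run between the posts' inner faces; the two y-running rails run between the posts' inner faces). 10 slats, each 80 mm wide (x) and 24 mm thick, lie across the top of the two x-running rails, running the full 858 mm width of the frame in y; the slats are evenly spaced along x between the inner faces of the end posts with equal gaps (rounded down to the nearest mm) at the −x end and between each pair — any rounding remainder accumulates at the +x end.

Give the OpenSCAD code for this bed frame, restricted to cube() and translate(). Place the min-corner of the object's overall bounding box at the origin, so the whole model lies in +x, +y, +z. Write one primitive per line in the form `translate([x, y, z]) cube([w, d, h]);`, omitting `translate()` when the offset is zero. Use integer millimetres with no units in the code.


// slat z = rail_z + rail_h = 245 + 153 = 398
// slat gap = ⌊(1903 − 10·80) / 11⌋ = 100
cube([83, 83, 449]);
translate([0, 775, 0]) cube([83, 83, 449]);
translate([1986, 0, 0]) cube([83, 83, 449]);
translate([1986, 775, 0]) cube([83, 83, 449]);
translate([83, 0, 245]) cube([1903, 34, 153]);
translate([83, 824, 245]) cube([1903, 34, 153]);
translate([0, 83, 245]) cube([34, 692, 153]);
translate([2035, 83, 245]) cube([34, 692, 153]);
translate([183, 0, 398]) cube([80, 858, 24]);
translate([363, 0, 398]) cube([80, 858, 24]);
translate([543, 0, 398]) cube([80, 858, 24]);
translate([723, 0, 398]) cube([80, 858, 24]);
translate([903, 0, 398]) cube([80, 858, 24]);
translate([1083, 0, 398]) cube([80, 858, 24]);
translate([1263, 0, 398]) cube([80, 858, 24]);
translate([1443, 0, 398]) cube([80, 858, 24]);
translate([1623, 0, 398]) cube([80, 858, 24]);
translate([1803, 0, 398]) cube([80, 858, 24]);


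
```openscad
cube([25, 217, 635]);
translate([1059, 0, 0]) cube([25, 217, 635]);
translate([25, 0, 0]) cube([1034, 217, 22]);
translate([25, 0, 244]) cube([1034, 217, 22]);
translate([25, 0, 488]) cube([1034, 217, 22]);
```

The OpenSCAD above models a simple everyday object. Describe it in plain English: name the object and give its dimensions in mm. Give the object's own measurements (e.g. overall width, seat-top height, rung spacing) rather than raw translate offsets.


An open bookshelf. Two side panels, each 25 mm thick, 217 mm deep and 635 mm tall, stand 1084 mm apart (outside-to-outside). Between them sit 3 shelves, each 22 mm thick and 217 mm deep, spanning the full gap between the sides. The bottom shelf rests on the floor (its underside at z = 0) and the clear gap between one shelf's top and the next shelf's underside is 222 mm.


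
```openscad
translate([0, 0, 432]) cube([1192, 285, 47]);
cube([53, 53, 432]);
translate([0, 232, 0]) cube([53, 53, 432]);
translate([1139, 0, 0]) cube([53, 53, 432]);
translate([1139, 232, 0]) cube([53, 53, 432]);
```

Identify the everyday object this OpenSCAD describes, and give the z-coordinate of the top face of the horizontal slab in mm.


A bench. The seat-top height is 479 mm.

A long slab on four corner posts — a bench. The slab sits at z = 432 with thickness 47, so the top is 432 + 47 = 479 mm.


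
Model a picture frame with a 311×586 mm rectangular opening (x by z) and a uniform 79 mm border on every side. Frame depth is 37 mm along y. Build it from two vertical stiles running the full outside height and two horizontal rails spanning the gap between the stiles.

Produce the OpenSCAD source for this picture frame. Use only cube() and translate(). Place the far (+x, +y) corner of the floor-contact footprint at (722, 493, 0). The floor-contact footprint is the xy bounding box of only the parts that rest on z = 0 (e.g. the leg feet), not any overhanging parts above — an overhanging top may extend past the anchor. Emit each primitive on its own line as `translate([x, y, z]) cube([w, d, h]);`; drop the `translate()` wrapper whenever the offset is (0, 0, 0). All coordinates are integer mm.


translate([253, 456, 0]) cube([79, 37, 744]);
translate([643, 456, 0]) cube([79, 37, 744]);
translate([332, 456, 0]) cube([311, 37, 79]);
translate([332, 456, 665]) cube([311, 37, 79]);


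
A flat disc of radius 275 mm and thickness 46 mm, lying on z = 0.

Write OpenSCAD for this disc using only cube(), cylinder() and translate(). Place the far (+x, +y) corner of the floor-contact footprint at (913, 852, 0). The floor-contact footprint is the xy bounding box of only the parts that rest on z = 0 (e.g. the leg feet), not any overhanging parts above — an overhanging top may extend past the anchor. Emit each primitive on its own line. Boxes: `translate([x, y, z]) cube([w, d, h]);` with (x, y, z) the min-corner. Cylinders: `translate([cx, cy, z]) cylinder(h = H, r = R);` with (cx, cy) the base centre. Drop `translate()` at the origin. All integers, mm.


translate([638, 577, 0]) cylinder(h = 46, r = 275);


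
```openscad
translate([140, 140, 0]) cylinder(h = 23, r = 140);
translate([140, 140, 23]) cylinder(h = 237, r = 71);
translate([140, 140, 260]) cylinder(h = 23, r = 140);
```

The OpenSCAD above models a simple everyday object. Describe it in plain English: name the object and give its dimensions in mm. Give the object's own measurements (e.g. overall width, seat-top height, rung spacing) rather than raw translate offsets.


A spool: two coaxial disc flanges of radius 140 mm and thickness 23 mm, joined by a core cylinder of radius 71 mm and height 237 mm. The lower flange rests on z = 0 and the three cylinders share a vertical axis.


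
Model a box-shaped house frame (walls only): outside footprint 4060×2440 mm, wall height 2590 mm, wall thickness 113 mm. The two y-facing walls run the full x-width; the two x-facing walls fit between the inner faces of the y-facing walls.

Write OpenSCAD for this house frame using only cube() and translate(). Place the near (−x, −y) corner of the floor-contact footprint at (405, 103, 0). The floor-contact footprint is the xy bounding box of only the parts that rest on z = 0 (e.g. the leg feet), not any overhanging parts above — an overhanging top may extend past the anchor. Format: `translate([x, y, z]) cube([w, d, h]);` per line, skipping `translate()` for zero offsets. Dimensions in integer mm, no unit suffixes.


translate([405, 103, 0]) cube([4060, 113, 2590]);
translate([405, 2430, 0]) cube([4060, 113, 2590]);
translate([405, 216, 0]) cube([113, 2214, 2590]);
translate([4352, 216, 0]) cube([113, 2214, 2590]);


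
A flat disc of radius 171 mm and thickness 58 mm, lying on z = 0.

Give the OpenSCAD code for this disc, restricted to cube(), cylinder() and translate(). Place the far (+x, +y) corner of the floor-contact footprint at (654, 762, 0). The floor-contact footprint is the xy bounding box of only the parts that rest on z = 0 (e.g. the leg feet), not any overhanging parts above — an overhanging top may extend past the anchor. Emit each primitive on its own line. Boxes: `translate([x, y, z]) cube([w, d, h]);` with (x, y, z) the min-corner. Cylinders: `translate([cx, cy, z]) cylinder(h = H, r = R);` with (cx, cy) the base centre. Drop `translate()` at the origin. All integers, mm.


translate([483, 591, 0]) cylinder(h = 58, r = 171);


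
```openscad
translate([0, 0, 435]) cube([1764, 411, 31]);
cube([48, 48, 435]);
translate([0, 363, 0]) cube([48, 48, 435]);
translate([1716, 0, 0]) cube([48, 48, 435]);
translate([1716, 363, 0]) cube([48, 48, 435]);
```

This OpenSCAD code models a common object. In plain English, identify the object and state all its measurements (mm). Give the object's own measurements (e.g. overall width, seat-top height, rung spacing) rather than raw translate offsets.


A long wooden bench with a 1764 mm (x) × 411 mm (y) seat, 31 mm thick, its top surface 466 mm above the floor. Four 48 mm square legs at the seat corners, flush with the edges, run from z = 0 to the seat underside.


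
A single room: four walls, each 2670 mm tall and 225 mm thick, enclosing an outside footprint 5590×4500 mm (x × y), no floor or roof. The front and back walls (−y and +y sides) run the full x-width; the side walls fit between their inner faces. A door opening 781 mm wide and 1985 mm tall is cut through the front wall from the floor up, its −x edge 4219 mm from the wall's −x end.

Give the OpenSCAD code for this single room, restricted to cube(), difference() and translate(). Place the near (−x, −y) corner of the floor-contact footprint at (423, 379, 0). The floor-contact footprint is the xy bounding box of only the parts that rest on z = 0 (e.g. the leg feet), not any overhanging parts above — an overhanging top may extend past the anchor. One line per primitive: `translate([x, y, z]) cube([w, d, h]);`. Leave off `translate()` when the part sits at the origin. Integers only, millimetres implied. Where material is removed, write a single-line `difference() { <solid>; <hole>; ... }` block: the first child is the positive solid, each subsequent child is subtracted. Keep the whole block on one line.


difference() { translate([423, 379, 0]) cube([5590, 225, 2670]); translate([4642, 379, 0]) cube([781, 225, 1985]); }
translate([423, 4654, 0]) cube([5590, 225, 2670]);
translate([423, 604, 0]) cube([225, 4050, 2670]);
translate([5788, 604, 0]) cube([225, 4050, 2670]);


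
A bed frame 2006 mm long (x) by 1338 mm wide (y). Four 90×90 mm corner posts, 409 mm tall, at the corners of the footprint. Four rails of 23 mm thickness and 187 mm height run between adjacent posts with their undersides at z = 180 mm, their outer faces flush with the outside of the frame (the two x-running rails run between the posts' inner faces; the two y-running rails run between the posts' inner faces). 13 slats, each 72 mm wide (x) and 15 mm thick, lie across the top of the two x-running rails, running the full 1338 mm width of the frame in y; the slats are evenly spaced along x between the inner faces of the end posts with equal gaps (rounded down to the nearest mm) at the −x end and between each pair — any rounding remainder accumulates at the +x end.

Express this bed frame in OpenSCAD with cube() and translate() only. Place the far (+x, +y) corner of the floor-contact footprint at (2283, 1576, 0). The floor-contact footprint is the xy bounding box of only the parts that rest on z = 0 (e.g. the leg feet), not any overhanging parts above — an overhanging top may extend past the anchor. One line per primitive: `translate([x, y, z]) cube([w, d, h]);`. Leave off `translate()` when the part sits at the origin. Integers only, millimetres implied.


// slat z = rail_z + rail_h = 180 + 187 = 367
// slat gap = ⌊(1826 − 13·72) / 14⌋ = 63
translate([277, 238, 0]) cube([90, 90, 409]);
translate([277, 1486, 0]) cube([90, 90, 409]);
translate([2193, 238, 0]) cube([90, 90, 409]);
translate([2193, 1486, 0]) cube([90, 90, 409]);
translate([367, 238, 180]) cube([1826, 23, 187]);
translate([367, 1553, 180]) cube([1826, 23, 187]);
translate([277, 328, 180]) cube([23, 1158, 187]);
translate([2260, 328, 180]) cube([23, 1158, 187]);
translate([430, 238, 367]) cube([72, 1338, 15]);
translate([565, 238, 367]) cube([72, 1338, 15]);
translate([700, 238, 367]) cube([72, 1338, 15]);
translate([835, 238, 367]) cube([72, 1338, 15]);
translate([970, 238, 367]) cube([72, 1338, 15]);
translate([1105, 238, 367]) cube([72, 1338, 15]);
translate([1240, 238, 367]) cube([72, 1338, 15]);
translate([1375, 238, 367]) cube([72, 1338, 15]);
translate([1510, 238, 367]) cube([72, 1338, 15]);
translate([1645, 238, 367]) cube([72, 1338, 15]);
translate([1780, 238, 367]) cube([72, 1338, 15]);
translate([1915, 238, 367]) cube([72, 1338, 15]);
translate([2050, 238, 367]) cube([72, 1338, 15]);


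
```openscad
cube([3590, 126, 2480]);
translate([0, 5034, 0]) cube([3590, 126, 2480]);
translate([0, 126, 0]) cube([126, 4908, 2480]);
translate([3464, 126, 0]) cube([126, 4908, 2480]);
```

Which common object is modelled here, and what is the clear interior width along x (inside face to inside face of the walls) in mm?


A house (or room) frame. The interior width is 3338 mm.

Four 2480 mm walls enclosing a rectangle with no floor or roof — a room or house frame. Outside width is 3590 mm and wall thickness is 126 mm, so the interior width is 3590 − 2 × 126 = 3338 mm.


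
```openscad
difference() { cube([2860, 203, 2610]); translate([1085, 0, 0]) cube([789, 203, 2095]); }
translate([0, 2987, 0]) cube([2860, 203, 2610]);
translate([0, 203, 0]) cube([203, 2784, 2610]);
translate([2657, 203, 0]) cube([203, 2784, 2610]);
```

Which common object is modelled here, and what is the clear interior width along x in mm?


A single room. The interior width is 2454 mm.

Four walls enclosing a rectangle with a door in the front wall — a room. Outside width 2860 minus two 203 mm walls gives 2454 mm.


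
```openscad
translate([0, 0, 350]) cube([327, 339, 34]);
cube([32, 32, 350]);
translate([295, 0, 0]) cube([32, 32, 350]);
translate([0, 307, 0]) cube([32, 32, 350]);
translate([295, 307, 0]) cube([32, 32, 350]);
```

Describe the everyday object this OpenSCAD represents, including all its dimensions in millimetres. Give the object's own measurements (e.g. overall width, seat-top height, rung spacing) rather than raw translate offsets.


A four-legged stool. The seat is a 327×339×34 mm slab whose top surface is at z = 384 mm; four square legs, each 32×32 mm in cross-section, run from the floor (z = 0) to the underside of the seat, each flush with a corner of the seat.


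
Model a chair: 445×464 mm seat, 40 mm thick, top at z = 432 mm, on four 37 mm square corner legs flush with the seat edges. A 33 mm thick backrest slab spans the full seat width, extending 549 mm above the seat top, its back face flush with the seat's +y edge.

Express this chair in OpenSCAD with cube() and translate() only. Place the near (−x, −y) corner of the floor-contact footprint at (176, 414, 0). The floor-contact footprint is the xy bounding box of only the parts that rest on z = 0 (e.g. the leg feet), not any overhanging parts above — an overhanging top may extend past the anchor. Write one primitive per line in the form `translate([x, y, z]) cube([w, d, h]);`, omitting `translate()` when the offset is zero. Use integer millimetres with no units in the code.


translate([176, 414, 392]) cube([445, 464, 40]);
translate([176, 414, 0]) cube([37, 37, 392]);
translate([584, 414, 0]) cube([37, 37, 392]);
translate([176, 841, 0]) cube([37, 37, 392]);
translate([584, 841, 0]) cube([37, 37, 392]);
translate([176, 845, 432]) cube([445, 33, 549]);


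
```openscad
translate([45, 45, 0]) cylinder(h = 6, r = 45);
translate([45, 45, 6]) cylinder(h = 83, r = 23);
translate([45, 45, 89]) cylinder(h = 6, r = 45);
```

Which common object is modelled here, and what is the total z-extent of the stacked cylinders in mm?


A spool. The overall height is 95 mm.

Three coaxial cylinders, large–small–large — a spool. Two 6 mm flanges and a 83 mm core give 6 + 83 + 6 = 95 mm.


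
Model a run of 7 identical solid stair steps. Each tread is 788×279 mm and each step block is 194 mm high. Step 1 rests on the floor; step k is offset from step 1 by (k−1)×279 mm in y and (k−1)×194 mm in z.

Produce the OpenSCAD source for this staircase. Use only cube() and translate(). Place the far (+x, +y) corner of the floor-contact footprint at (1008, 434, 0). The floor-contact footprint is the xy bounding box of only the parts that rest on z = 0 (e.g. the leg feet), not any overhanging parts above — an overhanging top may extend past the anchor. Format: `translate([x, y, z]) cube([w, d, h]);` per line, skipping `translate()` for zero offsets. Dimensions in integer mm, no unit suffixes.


translate([220, 155, 0]) cube([788, 279, 194]);
translate([220, 434, 194]) cube([788, 279, 194]);
translate([220, 713, 388]) cube([788, 279, 194]);
translate([220, 992, 582]) cube([788, 279, 194]);
translate([220, 1271, 776]) cube([788, 279, 194]);
translate([220, 1550, 970]) cube([788, 279, 194]);
translate([220, 1829, 1164]) cube([788, 279, 194]);


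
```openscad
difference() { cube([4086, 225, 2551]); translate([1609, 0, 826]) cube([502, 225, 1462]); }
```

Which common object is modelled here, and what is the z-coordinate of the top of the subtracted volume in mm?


A wall with a window opening. The window head height is 2288 mm.

A wall with a rectangular opening subtracted — a window. Sill at z = 826, opening 1462 mm tall, so the head is at 826 + 1462 = 2288 mm.


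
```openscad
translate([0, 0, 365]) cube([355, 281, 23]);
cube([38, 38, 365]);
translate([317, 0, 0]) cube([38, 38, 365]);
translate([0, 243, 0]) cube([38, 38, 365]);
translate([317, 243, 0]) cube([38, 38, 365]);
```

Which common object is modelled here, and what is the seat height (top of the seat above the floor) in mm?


A stool. The seat height is 388 mm.

A 355×281×23 slab at z = 365 on four corner posts — a stool. The seat top is 365 + 23 = 388 mm.


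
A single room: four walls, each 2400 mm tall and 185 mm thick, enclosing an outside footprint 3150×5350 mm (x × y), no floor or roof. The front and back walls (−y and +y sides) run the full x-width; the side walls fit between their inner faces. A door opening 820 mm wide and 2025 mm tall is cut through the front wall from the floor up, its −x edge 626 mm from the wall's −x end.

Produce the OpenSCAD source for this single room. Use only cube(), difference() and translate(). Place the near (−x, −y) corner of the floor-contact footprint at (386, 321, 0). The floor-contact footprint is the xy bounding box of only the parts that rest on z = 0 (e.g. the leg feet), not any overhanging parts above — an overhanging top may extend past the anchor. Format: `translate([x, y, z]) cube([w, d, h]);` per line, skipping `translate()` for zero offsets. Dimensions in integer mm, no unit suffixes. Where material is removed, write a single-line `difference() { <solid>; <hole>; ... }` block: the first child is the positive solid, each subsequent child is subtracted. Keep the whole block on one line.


difference() { translate([386, 321, 0]) cube([3150, 185, 2400]); translate([1012, 321, 0]) cube([820, 185, 2025]); }
translate([386, 5486, 0]) cube([3150, 185, 2400]);
translate([386, 506, 0]) cube([185, 4980, 2400]);
translate([3351, 506, 0]) cube([185, 4980, 2400]);


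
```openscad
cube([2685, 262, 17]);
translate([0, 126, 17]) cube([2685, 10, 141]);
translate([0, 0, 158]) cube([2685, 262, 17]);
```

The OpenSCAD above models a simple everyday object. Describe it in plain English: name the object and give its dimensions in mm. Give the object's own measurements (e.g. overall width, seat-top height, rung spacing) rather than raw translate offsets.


An I-beam lying along x, 2685 mm long. Overall section height 175 mm. Two flanges 262 mm wide (y) and 17 mm thick, one on the floor and one at the top; a web 10 mm thick runs between them, centred on the flange width.


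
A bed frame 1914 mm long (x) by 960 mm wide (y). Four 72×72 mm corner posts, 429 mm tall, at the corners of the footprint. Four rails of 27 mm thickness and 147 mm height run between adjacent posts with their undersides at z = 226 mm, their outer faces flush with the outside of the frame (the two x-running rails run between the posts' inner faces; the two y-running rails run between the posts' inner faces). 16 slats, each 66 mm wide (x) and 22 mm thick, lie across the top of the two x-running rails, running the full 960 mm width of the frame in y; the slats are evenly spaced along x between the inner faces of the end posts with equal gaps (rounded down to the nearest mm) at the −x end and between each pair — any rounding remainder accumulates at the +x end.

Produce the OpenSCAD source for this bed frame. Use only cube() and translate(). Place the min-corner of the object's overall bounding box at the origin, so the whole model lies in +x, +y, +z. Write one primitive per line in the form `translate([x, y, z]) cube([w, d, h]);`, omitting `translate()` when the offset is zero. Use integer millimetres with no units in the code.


cube([72, 72, 429]);
translate([0, 888, 0]) cube([72, 72, 429]);
translate([1842, 0, 0]) cube([72, 72, 429]);
translate([1842, 888, 0]) cube([72, 72, 429]);
translate([72, 0, 226]) cube([1770, 27, 147]);
translate([72, 933, 226]) cube([1770, 27, 147]);
translate([0, 72, 226]) cube([27, 816, 147]);
translate([1887, 72, 226]) cube([27, 816, 147]);
translate([114, 0, 373]) cube([66, 960, 22]);
translate([222, 0, 373]) cube([66, 960, 22]);
translate([330, 0, 373]) cube([66, 960, 22]);
translate([438, 0, 373]) cube([66, 960, 22]);
translate([546, 0, 373]) cube([66, 960, 22]);
translate([654, 0, 373]) cube([66, 960, 22]);
translate([762, 0, 373]) cube([66, 960, 22]);
translate([870, 0, 373]) cube([66, 960, 22]);
translate([978, 0, 373]) cube([66, 960, 22]);
translate([1086, 0, 373]) cube([66, 960, 22]);
translate([1194, 0, 373]) cube([66, 960, 22]);
translate([1302, 0, 373]) cube([66, 960, 22]);
translate([1410, 0, 373]) cube([66, 960, 22]);
translate([1518, 0, 373]) cube([66, 960, 22]);
translate([1626, 0, 373]) cube([66, 960, 22]);
translate([1734, 0, 373]) cube([66, 960, 22]);


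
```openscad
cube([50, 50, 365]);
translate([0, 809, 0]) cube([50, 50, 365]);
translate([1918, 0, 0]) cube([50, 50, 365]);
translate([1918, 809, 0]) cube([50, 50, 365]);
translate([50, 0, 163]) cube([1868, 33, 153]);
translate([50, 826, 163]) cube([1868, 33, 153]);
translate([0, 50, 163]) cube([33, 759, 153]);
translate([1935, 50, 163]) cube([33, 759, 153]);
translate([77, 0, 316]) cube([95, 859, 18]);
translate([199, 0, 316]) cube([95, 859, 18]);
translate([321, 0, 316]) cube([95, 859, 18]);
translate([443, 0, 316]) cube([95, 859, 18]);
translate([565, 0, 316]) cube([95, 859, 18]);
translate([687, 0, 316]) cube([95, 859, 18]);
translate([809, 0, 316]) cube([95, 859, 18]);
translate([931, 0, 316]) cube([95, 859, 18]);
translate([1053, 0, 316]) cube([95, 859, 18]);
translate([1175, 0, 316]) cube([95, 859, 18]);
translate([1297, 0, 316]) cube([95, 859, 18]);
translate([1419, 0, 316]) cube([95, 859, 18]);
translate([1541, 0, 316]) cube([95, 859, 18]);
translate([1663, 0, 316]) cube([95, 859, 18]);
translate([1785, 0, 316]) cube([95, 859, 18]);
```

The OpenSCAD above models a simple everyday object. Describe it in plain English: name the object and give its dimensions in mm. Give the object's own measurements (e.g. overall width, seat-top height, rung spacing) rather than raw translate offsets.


A bed frame 1968 mm long (x) by 859 mm wide (y). Four 50×50 mm corner posts, 365 mm tall, at the corners of the footprint. Four rails of 33 mm thickness and 153 mm height run between adjacent posts with their undersides at z = 163 mm, their outer faces flush with the outside of the frame (the two x-running rails run between the posts' inner faces; the two y-running rails run between the posts' inner faces). 15 slats, each 95 mm wide (x) and 18 mm thick, lie across the top of the two x-running rails, running the full 859 mm width of the frame in y; along x they sit between the end posts with a 27 mm gap after the −x posts and between neighbouring slats, leaving 38 mm before the +x posts.


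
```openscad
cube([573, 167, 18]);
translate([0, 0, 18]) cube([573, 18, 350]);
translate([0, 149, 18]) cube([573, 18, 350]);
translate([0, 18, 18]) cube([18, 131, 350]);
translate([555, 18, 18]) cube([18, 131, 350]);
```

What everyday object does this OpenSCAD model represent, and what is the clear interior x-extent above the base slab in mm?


An open box. The internal width is 537 mm.

A 573×167 base slab with four walls standing on it — an open box. The base is 573 mm wide and the walls are 18 mm thick, so the internal width is 573 − 2 × 18 = 537 mm.


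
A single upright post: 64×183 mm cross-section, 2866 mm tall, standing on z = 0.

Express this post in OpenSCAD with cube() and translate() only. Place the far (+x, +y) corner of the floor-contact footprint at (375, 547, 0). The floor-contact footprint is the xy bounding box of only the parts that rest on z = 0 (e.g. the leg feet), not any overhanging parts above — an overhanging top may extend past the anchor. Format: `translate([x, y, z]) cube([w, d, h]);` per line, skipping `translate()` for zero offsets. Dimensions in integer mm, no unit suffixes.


translate([311, 364, 0]) cube([64, 183, 2866]);


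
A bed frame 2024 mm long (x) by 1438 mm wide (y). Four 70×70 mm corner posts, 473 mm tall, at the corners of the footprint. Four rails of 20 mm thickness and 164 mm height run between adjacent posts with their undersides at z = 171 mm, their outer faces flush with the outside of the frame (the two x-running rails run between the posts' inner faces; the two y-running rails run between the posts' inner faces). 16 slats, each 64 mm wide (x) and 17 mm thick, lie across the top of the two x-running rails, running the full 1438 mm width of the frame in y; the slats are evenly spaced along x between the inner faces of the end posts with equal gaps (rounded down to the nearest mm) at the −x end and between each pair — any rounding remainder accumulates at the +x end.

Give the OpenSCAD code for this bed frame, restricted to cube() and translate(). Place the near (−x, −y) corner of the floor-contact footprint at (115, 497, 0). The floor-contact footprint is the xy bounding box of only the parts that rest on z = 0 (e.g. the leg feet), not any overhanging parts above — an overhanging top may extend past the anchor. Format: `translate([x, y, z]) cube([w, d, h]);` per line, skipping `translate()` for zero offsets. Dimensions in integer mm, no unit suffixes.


translate([115, 497, 0]) cube([70, 70, 473]);
translate([115, 1865, 0]) cube([70, 70, 473]);
translate([2069, 497, 0]) cube([70, 70, 473]);
translate([2069, 1865, 0]) cube([70, 70, 473]);
translate([185, 497, 171]) cube([1884, 20, 164]);
translate([185, 1915, 171]) cube([1884, 20, 164]);
translate([115, 567, 171]) cube([20, 1298, 164]);
translate([2119, 567, 171]) cube([20, 1298, 164]);
translate([235, 497, 335]) cube([64, 1438, 17]);
translate([349, 497, 335]) cube([64, 1438, 17]);
translate([463, 497, 335]) cube([64, 1438, 17]);
translate([577, 497, 335]) cube([64, 1438, 17]);
translate([691, 497, 335]) cube([64, 1438, 17]);
translate([805, 497, 335]) cube([64, 1438, 17]);
translate([919, 497, 335]) cube([64, 1438, 17]);
translate([1033, 497, 335]) cube([64, 1438, 17]);
translate([1147, 497, 335]) cube([64, 1438, 17]);
translate([1261, 497, 335]) cube([64, 1438, 17]);
translate([1375, 497, 335]) cube([64, 1438, 17]);
translate([1489, 497, 335]) cube([64, 1438, 17]);
translate([1603, 497, 335]) cube([64, 1438, 17]);
translate([1717, 497, 335]) cube([64, 1438, 17]);
translate([1831, 497, 335]) cube([64, 1438, 17]);
translate([1945, 497, 335]) cube([64, 1438, 17]);


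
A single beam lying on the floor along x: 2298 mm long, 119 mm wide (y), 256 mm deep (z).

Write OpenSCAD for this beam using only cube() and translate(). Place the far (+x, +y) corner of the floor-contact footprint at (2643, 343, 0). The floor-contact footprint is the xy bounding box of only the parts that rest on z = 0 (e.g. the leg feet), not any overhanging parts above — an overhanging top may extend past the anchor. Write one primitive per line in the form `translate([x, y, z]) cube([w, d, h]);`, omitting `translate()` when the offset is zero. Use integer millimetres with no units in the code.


translate([345, 224, 0]) cube([2298, 119, 256]);


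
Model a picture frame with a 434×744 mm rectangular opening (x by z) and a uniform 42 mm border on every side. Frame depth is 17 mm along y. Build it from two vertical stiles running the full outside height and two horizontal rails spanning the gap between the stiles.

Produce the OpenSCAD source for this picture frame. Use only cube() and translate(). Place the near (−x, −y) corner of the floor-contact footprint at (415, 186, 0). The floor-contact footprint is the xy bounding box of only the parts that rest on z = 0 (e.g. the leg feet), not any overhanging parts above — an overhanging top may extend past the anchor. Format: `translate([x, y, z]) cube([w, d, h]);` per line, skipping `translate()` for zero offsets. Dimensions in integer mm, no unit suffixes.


translate([415, 186, 0]) cube([42, 17, 828]);
translate([891, 186, 0]) cube([42, 17, 828]);
translate([457, 186, 0]) cube([434, 17, 42]);
translate([457, 186, 786]) cube([434, 17, 42]);


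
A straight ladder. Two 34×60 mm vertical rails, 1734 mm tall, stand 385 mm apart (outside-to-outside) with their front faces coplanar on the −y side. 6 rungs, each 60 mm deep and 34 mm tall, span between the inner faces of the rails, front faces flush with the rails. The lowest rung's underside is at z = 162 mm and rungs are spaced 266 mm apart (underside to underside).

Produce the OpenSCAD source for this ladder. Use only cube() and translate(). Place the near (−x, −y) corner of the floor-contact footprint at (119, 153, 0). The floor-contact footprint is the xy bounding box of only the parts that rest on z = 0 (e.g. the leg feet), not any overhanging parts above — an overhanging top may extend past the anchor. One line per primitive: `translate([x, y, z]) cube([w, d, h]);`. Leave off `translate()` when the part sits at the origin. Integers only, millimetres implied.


translate([119, 153, 0]) cube([34, 60, 1734]);
translate([470, 153, 0]) cube([34, 60, 1734]);
translate([153, 153, 162]) cube([317, 60, 34]);
translate([153, 153, 428]) cube([317, 60, 34]);
translate([153, 153, 694]) cube([317, 60, 34]);
translate([153, 153, 960]) cube([317, 60, 34]);
translate([153, 153, 1226]) cube([317, 60, 34]);
translate([153, 153, 1492]) cube([317, 60, 34]);


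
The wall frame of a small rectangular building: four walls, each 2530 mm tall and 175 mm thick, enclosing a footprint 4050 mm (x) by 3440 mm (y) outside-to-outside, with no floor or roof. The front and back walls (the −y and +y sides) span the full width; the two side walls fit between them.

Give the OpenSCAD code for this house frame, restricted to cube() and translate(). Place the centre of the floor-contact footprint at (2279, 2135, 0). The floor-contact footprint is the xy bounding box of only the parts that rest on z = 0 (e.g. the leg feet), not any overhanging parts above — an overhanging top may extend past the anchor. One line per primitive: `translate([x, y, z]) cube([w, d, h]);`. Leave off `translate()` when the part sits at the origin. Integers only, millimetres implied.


translate([254, 415, 0]) cube([4050, 175, 2530]);
translate([254, 3680, 0]) cube([4050, 175, 2530]);
translate([254, 590, 0]) cube([175, 3090, 2530]);
translate([4129, 590, 0]) cube([175, 3090, 2530]);


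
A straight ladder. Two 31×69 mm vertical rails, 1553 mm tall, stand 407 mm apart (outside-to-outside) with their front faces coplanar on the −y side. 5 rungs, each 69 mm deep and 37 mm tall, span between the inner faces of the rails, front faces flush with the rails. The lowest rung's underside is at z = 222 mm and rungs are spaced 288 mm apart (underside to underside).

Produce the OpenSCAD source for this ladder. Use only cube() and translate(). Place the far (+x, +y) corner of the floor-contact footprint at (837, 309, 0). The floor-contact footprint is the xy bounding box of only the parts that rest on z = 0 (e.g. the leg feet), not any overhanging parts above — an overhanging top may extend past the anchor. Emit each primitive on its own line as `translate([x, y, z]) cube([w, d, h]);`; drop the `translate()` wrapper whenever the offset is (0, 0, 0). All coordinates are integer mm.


// rung span = 407 - 2*31 = 345
// rung[k] z = 222 + k*288
translate([430, 240, 0]) cube([31, 69, 1553]);
translate([806, 240, 0]) cube([31, 69, 1553]);
translate([461, 240, 222]) cube([345, 69, 37]);
translate([461, 240, 510]) cube([345, 69, 37]);
translate([461, 240, 798]) cube([345, 69, 37]);
translate([461, 240, 1086]) cube([345, 69, 37]);
translate([461, 240, 1374]) cube([345, 69, 37]);


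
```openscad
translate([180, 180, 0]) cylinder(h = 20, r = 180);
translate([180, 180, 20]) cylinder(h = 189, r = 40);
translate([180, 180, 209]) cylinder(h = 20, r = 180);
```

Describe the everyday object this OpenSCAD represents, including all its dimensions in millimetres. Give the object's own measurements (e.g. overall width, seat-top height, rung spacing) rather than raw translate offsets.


A spool: two coaxial disc flanges of radius 180 mm and thickness 20 mm, joined by a core cylinder of radius 40 mm and height 189 mm. The lower flange rests on z = 0 and the three cylinders share a vertical axis.


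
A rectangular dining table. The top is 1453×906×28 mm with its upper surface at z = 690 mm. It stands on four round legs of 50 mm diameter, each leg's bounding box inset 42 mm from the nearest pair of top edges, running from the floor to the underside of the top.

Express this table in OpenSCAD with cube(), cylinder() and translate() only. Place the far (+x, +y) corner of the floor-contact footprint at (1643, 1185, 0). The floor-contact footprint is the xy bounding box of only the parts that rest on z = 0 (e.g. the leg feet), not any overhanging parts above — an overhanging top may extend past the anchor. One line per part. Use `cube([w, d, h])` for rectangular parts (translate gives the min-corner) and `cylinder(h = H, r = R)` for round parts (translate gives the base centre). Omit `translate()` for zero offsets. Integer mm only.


// leg_h = 690 - 28 = 662
translate([232, 321, 662]) cube([1453, 906, 28]);
translate([299, 388, 0]) cylinder(h = 662, r = 25);
translate([1618, 388, 0]) cylinder(h = 662, r = 25);
translate([299, 1160, 0]) cylinder(h = 662, r = 25);
translate([1618, 1160, 0]) cylinder(h = 662, r = 25);
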